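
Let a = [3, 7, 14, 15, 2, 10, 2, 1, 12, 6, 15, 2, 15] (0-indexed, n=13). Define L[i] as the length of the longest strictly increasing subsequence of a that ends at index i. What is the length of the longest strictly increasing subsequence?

5

   i    0    1    2    3    4    5    6    7    8    9   10   11   12
a[i]    3    7   14   15    2   10    2    1   12    6   15    2   15
L[i]    1    2    3    4    1    3    1    1    4    2    5    2    5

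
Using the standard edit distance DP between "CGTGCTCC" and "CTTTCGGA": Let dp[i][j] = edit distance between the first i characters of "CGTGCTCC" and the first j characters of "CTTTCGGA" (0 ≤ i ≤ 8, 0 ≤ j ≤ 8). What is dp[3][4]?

   ''  C  T  T  T  C  G  G  A
''  0  1  2  3  4  5  6  7  8
 C  1  0  1  2  3  4  5  6  7
 G  2  1  1  2  3  4  4  5  6
 T  3  2  1  1  2  3  4  5  6
 G  4  3  2  2  2  3  3  4  5
 C  5  4  3  3  3  2  3  4  5
 T  6  5  4  3  3  3  3  4  5
 C  7  6  5  4  4  3  4  4  5
 C  8  7  6  5  5  4  4  5  5

2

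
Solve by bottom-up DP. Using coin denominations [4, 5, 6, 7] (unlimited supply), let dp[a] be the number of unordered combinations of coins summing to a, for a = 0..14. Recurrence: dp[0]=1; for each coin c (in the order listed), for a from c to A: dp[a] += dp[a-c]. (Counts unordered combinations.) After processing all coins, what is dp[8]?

after  coin     0     1     2     3     4     5     6     7     8     9    10    11    12    13    14
          4     1     0     0     0     1     0     0     0     1     0     0     0     1     0     0
          5     1     0     0     0     1     1     0     0     1     1     1     0     1     1     1
          6     1     0     0     0     1     1     1     0     1     1     2     1     2     1     2
          7     1     0     0     0     1     1     1     1     1     1     2     2     3     2     3

1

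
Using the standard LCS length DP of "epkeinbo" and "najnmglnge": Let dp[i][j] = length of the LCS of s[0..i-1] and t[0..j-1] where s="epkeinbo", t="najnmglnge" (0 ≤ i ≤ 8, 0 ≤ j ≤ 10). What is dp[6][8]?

   ''  n  a  j  n  m  g  l  n  g  e
''  0  0  0  0  0  0  0  0  0  0  0
 e  0  0  0  0  0  0  0  0  0  0  1
 p  0  0  0  0  0  0  0  0  0  0  1
 k  0  0  0  0  0  0  0  0  0  0  1
 e  0  0  0  0  0  0  0  0  0  0  1
 i  0  0  0  0  0  0  0  0  0  0  1
 n  0  1  1  1  1  1  1  1  1  1  1
 b  0  1  1  1  1  1  1  1  1  1  1
 o  0  1  1  1  1  1  1  1  1  1  1

1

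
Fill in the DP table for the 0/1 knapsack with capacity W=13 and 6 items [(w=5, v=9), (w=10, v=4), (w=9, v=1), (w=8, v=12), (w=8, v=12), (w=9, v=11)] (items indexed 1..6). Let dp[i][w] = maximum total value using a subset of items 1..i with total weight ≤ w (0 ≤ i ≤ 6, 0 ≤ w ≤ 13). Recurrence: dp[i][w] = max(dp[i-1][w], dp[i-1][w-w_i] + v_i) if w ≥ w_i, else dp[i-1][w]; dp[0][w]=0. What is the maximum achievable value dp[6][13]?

21

i\w   0   1   2   3   4   5   6   7   8   9  10  11  12  13
  0   0   0   0   0   0   0   0   0   0   0   0   0   0   0
  1   0   0   0   0   0   9   9   9   9   9   9   9   9   9
  2   0   0   0   0   0   9   9   9   9   9   9   9   9   9
  3   0   0   0   0   0   9   9   9   9   9   9   9   9   9
  4   0   0   0   0   0   9   9   9  12  12  12  12  12  21
  5   0   0   0   0   0   9   9   9  12  12  12  12  12  21
  6   0   0   0   0   0   9   9   9  12  12  12  12  12  21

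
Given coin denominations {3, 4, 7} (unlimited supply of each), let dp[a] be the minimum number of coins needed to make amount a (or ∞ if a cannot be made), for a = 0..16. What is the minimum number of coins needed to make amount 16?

4

 a  0  1  2  3  4  5  6  7  8  9 10 11 12 13 14 15 16
dp  0  -  -  1  1  -  2  1  2  3  2  2  3  3  2  3  4
(- denotes ∞ / unreachable)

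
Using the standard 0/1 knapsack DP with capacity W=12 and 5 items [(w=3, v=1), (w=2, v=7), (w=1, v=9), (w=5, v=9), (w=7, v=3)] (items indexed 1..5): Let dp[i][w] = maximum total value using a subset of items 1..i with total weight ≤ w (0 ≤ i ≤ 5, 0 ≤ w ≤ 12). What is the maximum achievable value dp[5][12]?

i\w   0   1   2   3   4   5   6   7   8   9  10  11  12
  0   0   0   0   0   0   0   0   0   0   0   0   0   0
  1   0   0   0   1   1   1   1   1   1   1   1   1   1
  2   0   0   7   7   7   8   8   8   8   8   8   8   8
  3   0   9   9  16  16  16  17  17  17  17  17  17  17
  4   0   9   9  16  16  16  18  18  25  25  25  26  26
  5   0   9   9  16  16  16  18  18  25  25  25  26  26

26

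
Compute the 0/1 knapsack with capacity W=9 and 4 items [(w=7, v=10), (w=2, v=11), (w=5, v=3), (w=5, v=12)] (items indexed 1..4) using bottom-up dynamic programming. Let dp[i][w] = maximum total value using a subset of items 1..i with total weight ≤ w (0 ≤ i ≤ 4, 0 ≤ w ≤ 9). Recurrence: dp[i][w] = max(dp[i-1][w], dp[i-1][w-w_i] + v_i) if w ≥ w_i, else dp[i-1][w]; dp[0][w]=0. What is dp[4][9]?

i\w   0   1   2   3   4   5   6   7   8   9
  0   0   0   0   0   0   0   0   0   0   0
  1   0   0   0   0   0   0   0  10  10  10
  2   0   0  11  11  11  11  11  11  11  21
  3   0   0  11  11  11  11  11  14  14  21
  4   0   0  11  11  11  12  12  23  23  23

23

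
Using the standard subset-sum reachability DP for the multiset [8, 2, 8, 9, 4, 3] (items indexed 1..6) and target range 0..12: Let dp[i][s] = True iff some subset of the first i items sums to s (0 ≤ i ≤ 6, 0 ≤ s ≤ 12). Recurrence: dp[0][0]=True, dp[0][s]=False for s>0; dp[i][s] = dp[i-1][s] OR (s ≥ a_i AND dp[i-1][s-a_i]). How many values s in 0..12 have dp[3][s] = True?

i\s   0   1   2   3   4   5   6   7   8   9  10  11  12
  0   T   F   F   F   F   F   F   F   F   F   F   F   F
  1   T   F   F   F   F   F   F   F   T   F   F   F   F
  2   T   F   T   F   F   F   F   F   T   F   T   F   F
  3   T   F   T   F   F   F   F   F   T   F   T   F   F
  4   T   F   T   F   F   F   F   F   T   T   T   T   F
  5   T   F   T   F   T   F   T   F   T   T   T   T   T
  6   T   F   T   T   T   T   T   T   T   T   T   T   T

4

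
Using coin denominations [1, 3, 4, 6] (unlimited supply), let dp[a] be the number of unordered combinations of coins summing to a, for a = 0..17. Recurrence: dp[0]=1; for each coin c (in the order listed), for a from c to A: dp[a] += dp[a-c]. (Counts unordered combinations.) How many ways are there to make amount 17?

30

after  coin     0     1     2     3     4     5     6     7     8     9    10    11    12    13    14    15    16    17
          1     1     1     1     1     1     1     1     1     1     1     1     1     1     1     1     1     1     1
          3     1     1     1     2     2     2     3     3     3     4     4     4     5     5     5     6     6     6
          4     1     1     1     2     3     3     4     5     6     7     8     9    11    12    13    15    17    18
          6     1     1     1     2     3     3     5     6     7     9    11    12    16    18    20    24    28    30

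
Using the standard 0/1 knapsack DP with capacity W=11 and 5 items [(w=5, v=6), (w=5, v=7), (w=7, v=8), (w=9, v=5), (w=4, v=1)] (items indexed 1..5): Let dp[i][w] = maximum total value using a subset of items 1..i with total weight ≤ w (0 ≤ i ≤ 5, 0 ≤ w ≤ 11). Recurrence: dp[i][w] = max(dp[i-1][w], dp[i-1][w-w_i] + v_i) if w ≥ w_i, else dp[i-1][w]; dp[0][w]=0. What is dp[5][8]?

i\w   0   1   2   3   4   5   6   7   8   9  10  11
  0   0   0   0   0   0   0   0   0   0   0   0   0
  1   0   0   0   0   0   6   6   6   6   6   6   6
  2   0   0   0   0   0   7   7   7   7   7  13  13
  3   0   0   0   0   0   7   7   8   8   8  13  13
  4   0   0   0   0   0   7   7   8   8   8  13  13
  5   0   0   0   0   1   7   7   8   8   8  13  13

8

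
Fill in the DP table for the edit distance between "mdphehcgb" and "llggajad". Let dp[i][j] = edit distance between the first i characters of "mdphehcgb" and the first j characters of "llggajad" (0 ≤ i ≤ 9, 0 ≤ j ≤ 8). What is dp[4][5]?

5

   ''  l  l  g  g  a  j  a  d
''  0  1  2  3  4  5  6  7  8
 m  1  1  2  3  4  5  6  7  8
 d  2  2  2  3  4  5  6  7  7
 p  3  3  3  3  4  5  6  7  8
 h  4  4  4  4  4  5  6  7  8
 e  5  5  5  5  5  5  6  7  8
 h  6  6  6  6  6  6  6  7  8
 c  7  7  7  7  7  7  7  7  8
 g  8  8  8  7  7  8  8  8  8
 b  9  9  9  8  8  8  9  9  9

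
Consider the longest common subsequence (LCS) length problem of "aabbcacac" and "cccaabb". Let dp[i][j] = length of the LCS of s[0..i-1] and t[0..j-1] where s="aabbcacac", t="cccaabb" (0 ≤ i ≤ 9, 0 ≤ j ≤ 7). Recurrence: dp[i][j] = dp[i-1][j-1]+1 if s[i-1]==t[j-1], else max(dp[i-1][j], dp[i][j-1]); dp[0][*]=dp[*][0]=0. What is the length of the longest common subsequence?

   ''  c  c  c  a  a  b  b
''  0  0  0  0  0  0  0  0
 a  0  0  0  0  1  1  1  1
 a  0  0  0  0  1  2  2  2
 b  0  0  0  0  1  2  3  3
 b  0  0  0  0  1  2  3  4
 c  0  1  1  1  1  2  3  4
 a  0  1  1  1  2  2  3  4
 c  0  1  2  2  2  2  3  4
 a  0  1  2  2  3  3  3  4
 c  0  1  2  3  3  3  3  4

4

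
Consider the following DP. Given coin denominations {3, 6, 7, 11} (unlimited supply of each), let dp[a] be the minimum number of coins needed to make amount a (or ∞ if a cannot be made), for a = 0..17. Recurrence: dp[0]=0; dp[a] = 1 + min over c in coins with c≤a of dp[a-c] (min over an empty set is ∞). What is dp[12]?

 a  0  1  2  3  4  5  6  7  8  9 10 11 12 13 14 15 16 17
dp  0  -  -  1  -  -  1  1  -  2  2  1  2  2  2  3  3  2
(- denotes ∞ / unreachable)

2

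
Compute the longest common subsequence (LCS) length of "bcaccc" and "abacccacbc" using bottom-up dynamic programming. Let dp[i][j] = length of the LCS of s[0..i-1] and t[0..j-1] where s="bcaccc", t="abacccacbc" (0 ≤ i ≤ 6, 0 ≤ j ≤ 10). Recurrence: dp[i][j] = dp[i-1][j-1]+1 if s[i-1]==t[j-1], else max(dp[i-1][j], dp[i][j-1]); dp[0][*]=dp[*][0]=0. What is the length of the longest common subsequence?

5

   ''  a  b  a  c  c  c  a  c  b  c
''  0  0  0  0  0  0  0  0  0  0  0
 b  0  0  1  1  1  1  1  1  1  1  1
 c  0  0  1  1  2  2  2  2  2  2  2
 a  0  1  1  2  2  2  2  3  3  3  3
 c  0  1  1  2  3  3  3  3  4  4  4
 c  0  1  1  2  3  4  4  4  4  4  5
 c  0  1  1  2  3  4  5  5  5  5  5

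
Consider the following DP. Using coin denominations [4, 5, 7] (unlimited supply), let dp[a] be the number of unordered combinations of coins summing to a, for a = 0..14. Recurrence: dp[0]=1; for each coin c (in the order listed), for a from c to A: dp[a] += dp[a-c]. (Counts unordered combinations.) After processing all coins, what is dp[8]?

1

after  coin     0     1     2     3     4     5     6     7     8     9    10    11    12    13    14
          4     1     0     0     0     1     0     0     0     1     0     0     0     1     0     0
          5     1     0     0     0     1     1     0     0     1     1     1     0     1     1     1
          7     1     0     0     0     1     1     0     1     1     1     1     1     2     1     2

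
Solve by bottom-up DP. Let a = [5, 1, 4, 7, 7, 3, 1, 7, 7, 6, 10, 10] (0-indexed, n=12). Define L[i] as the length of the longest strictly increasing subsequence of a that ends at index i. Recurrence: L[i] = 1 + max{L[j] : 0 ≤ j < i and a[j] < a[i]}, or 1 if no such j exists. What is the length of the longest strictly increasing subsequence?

   i    0    1    2    3    4    5    6    7    8    9   10   11
a[i]    5    1    4    7    7    3    1    7    7    6   10   10
L[i]    1    1    2    3    3    2    1    3    3    3    4    4

4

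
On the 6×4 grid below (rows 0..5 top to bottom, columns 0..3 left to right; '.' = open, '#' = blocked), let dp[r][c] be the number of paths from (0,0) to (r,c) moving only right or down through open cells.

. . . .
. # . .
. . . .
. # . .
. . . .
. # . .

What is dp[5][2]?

r\c   0   1   2   3
  0   1   1   1   1
  1   1   0   1   2
  2   1   1   2   4
  3   1   0   2   6
  4   1   1   3   9
  5   1   0   3  12

3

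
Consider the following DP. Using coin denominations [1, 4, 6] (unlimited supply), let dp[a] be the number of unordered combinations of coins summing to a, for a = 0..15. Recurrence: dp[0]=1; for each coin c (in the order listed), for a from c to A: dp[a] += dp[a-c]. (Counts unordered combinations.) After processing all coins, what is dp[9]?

after  coin     0     1     2     3     4     5     6     7     8     9    10    11    12    13    14    15
          1     1     1     1     1     1     1     1     1     1     1     1     1     1     1     1     1
          4     1     1     1     1     2     2     2     2     3     3     3     3     4     4     4     4
          6     1     1     1     1     2     2     3     3     4     4     5     5     7     7     8     8

4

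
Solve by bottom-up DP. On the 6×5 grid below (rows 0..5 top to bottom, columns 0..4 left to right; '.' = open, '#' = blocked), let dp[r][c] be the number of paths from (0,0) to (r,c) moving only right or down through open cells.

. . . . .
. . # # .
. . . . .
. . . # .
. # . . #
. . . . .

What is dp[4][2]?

7

r\c   0   1   2   3   4
  0   1   1   1   1   1
  1   1   2   0   0   1
  2   1   3   3   3   4
  3   1   4   7   0   4
  4   1   0   7   7   0
  5   1   1   8  15  15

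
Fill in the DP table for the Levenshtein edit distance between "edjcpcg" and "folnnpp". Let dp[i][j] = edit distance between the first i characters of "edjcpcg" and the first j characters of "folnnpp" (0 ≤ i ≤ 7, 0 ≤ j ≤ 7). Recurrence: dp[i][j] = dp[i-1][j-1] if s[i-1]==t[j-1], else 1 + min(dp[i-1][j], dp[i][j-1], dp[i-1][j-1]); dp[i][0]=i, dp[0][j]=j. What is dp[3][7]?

   ''  f  o  l  n  n  p  p
''  0  1  2  3  4  5  6  7
 e  1  1  2  3  4  5  6  7
 d  2  2  2  3  4  5  6  7
 j  3  3  3  3  4  5  6  7
 c  4  4  4  4  4  5  6  7
 p  5  5  5  5  5  5  5  6
 c  6  6  6  6  6  6  6  6
 g  7  7  7  7  7  7  7  7

7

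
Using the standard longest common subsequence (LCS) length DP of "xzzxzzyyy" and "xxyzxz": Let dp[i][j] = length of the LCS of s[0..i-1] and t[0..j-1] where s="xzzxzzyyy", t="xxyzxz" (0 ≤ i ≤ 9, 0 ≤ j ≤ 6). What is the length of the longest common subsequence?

4

   ''  x  x  y  z  x  z
''  0  0  0  0  0  0  0
 x  0  1  1  1  1  1  1
 z  0  1  1  1  2  2  2
 z  0  1  1  1  2  2  3
 x  0  1  2  2  2  3  3
 z  0  1  2  2  3  3  4
 z  0  1  2  2  3  3  4
 y  0  1  2  3  3  3  4
 y  0  1  2  3  3  3  4
 y  0  1  2  3  3  3  4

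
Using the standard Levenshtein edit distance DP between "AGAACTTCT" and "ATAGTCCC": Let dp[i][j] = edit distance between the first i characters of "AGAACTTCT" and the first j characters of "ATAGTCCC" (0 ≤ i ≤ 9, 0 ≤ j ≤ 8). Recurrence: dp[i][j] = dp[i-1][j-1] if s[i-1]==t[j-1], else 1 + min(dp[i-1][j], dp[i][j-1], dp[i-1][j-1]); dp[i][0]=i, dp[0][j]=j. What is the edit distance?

5

   ''  A  T  A  G  T  C  C  C
''  0  1  2  3  4  5  6  7  8
 A  1  0  1  2  3  4  5  6  7
 G  2  1  1  2  2  3  4  5  6
 A  3  2  2  1  2  3  4  5  6
 A  4  3  3  2  2  3  4  5  6
 C  5  4  4  3  3  3  3  4  5
 T  6  5  4  4  4  3  4  4  5
 T  7  6  5  5  5  4  4  5  5
 C  8  7  6  6  6  5  4  4  5
 T  9  8  7  7  7  6  5  5  5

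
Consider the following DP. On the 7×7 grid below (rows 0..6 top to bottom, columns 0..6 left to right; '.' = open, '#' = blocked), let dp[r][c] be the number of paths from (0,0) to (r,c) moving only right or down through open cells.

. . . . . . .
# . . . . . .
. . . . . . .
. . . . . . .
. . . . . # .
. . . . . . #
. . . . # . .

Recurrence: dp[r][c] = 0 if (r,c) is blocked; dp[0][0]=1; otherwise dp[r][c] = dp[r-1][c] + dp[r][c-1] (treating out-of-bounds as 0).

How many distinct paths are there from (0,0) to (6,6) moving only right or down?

r\c   0   1   2   3   4   5   6
  0   1   1   1   1   1   1   1
  1   0   1   2   3   4   5   6
  2   0   1   3   6  10  15  21
  3   0   1   4  10  20  35  56
  4   0   1   5  15  35   0  56
  5   0   1   6  21  56  56   0
  6   0   1   7  28   0  56  56

56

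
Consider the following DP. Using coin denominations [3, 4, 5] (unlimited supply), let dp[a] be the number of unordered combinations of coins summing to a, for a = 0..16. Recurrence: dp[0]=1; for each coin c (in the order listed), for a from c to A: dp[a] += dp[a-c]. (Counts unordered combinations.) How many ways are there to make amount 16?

after  coin     0     1     2     3     4     5     6     7     8     9    10    11    12    13    14    15    16
          3     1     0     0     1     0     0     1     0     0     1     0     0     1     0     0     1     0
          4     1     0     0     1     1     0     1     1     1     1     1     1     2     1     1     2     2
          5     1     0     0     1     1     1     1     1     2     2     2     2     3     3     3     4     4

4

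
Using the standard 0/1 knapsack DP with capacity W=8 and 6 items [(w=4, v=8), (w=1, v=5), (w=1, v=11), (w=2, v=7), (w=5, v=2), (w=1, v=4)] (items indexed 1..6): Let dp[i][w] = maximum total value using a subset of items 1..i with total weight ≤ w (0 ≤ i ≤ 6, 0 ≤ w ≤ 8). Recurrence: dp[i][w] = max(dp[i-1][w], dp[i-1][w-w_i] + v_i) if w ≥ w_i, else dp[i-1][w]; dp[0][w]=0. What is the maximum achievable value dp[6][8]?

i\w   0   1   2   3   4   5   6   7   8
  0   0   0   0   0   0   0   0   0   0
  1   0   0   0   0   8   8   8   8   8
  2   0   5   5   5   8  13  13  13  13
  3   0  11  16  16  16  19  24  24  24
  4   0  11  16  18  23  23  24  26  31
  5   0  11  16  18  23  23  24  26  31
  6   0  11  16  20  23  27  27  28  31

31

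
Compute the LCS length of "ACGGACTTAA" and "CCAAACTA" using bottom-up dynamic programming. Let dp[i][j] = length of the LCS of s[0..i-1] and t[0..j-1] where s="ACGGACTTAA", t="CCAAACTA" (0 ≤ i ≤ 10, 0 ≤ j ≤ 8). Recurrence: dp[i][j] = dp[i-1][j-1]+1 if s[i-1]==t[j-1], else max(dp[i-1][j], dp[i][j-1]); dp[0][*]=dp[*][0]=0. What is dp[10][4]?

   ''  C  C  A  A  A  C  T  A
''  0  0  0  0  0  0  0  0  0
 A  0  0  0  1  1  1  1  1  1
 C  0  1  1  1  1  1  2  2  2
 G  0  1  1  1  1  1  2  2  2
 G  0  1  1  1  1  1  2  2  2
 A  0  1  1  2  2  2  2  2  3
 C  0  1  2  2  2  2  3  3  3
 T  0  1  2  2  2  2  3  4  4
 T  0  1  2  2  2  2  3  4  4
 A  0  1  2  3  3  3  3  4  5
 A  0  1  2  3  4  4  4  4  5

4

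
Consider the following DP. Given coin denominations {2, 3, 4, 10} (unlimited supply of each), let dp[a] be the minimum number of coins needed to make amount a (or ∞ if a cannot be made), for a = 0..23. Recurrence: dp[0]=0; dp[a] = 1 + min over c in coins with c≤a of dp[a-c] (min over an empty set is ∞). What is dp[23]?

 a  0  1  2  3  4  5  6  7  8  9 10 11 12 13 14 15 16 17 18 19 20 21 22 23
dp  0  -  1  1  1  2  2  2  2  3  1  3  2  2  2  3  3  3  3  4  2  4  3  3
(- denotes ∞ / unreachable)

3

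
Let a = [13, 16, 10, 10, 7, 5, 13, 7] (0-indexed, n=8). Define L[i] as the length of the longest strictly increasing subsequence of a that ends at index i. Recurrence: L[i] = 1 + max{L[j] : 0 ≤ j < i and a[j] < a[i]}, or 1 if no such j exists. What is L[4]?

   i    0    1    2    3    4    5    6    7
a[i]   13   16   10   10    7    5   13    7
L[i]    1    2    1    1    1    1    2    2

1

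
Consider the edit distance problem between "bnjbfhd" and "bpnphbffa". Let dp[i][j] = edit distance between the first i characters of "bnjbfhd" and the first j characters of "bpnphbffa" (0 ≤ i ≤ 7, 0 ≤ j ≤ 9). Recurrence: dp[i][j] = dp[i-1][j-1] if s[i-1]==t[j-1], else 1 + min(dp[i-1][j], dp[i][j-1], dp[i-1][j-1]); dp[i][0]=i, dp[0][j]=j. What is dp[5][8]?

   ''  b  p  n  p  h  b  f  f  a
''  0  1  2  3  4  5  6  7  8  9
 b  1  0  1  2  3  4  5  6  7  8
 n  2  1  1  1  2  3  4  5  6  7
 j  3  2  2  2  2  3  4  5  6  7
 b  4  3  3  3  3  3  3  4  5  6
 f  5  4  4  4  4  4  4  3  4  5
 h  6  5  5  5  5  4  5  4  4  5
 d  7  6  6  6  6  5  5  5  5  5

4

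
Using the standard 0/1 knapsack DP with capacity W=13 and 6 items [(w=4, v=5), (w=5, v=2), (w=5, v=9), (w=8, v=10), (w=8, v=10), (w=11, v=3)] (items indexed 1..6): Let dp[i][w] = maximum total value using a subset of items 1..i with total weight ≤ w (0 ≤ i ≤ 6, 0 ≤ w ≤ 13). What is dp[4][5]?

9

i\w   0   1   2   3   4   5   6   7   8   9  10  11  12  13
  0   0   0   0   0   0   0   0   0   0   0   0   0   0   0
  1   0   0   0   0   5   5   5   5   5   5   5   5   5   5
  2   0   0   0   0   5   5   5   5   5   7   7   7   7   7
  3   0   0   0   0   5   9   9   9   9  14  14  14  14  14
  4   0   0   0   0   5   9   9   9  10  14  14  14  15  19
  5   0   0   0   0   5   9   9   9  10  14  14  14  15  19
  6   0   0   0   0   5   9   9   9  10  14  14  14  15  19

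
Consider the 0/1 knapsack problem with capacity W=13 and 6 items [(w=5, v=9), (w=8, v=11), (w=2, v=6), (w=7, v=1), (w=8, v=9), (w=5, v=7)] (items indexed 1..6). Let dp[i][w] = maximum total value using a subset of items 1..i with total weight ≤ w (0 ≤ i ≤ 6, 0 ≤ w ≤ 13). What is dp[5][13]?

i\w   0   1   2   3   4   5   6   7   8   9  10  11  12  13
  0   0   0   0   0   0   0   0   0   0   0   0   0   0   0
  1   0   0   0   0   0   9   9   9   9   9   9   9   9   9
  2   0   0   0   0   0   9   9   9  11  11  11  11  11  20
  3   0   0   6   6   6   9   9  15  15  15  17  17  17  20
  4   0   0   6   6   6   9   9  15  15  15  17  17  17  20
  5   0   0   6   6   6   9   9  15  15  15  17  17  17  20
  6   0   0   6   6   6   9   9  15  15  15  17  17  22  22

20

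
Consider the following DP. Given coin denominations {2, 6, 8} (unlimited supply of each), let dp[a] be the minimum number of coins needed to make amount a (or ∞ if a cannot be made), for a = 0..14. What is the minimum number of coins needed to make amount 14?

 a  0  1  2  3  4  5  6  7  8  9 10 11 12 13 14
dp  0  -  1  -  2  -  1  -  1  -  2  -  2  -  2
(- denotes ∞ / unreachable)

2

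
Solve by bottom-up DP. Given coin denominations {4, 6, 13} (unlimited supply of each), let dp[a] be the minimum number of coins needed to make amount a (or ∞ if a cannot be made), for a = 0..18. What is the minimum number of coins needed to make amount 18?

 a  0  1  2  3  4  5  6  7  8  9 10 11 12 13 14 15 16 17 18
dp  0  -  -  -  1  -  1  -  2  -  2  -  2  1  3  -  3  2  3
(- denotes ∞ / unreachable)

3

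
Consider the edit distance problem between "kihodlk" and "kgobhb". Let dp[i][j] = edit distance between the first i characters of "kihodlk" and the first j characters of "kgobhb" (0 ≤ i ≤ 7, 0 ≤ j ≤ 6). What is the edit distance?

   ''  k  g  o  b  h  b
''  0  1  2  3  4  5  6
 k  1  0  1  2  3  4  5
 i  2  1  1  2  3  4  5
 h  3  2  2  2  3  3  4
 o  4  3  3  2  3  4  4
 d  5  4  4  3  3  4  5
 l  6  5  5  4  4  4  5
 k  7  6  6  5  5  5  5

5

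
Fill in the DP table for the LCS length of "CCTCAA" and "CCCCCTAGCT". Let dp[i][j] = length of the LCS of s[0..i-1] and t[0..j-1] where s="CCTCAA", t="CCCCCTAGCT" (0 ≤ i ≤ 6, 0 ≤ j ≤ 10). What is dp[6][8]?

4

   ''  C  C  C  C  C  T  A  G  C  T
''  0  0  0  0  0  0  0  0  0  0  0
 C  0  1  1  1  1  1  1  1  1  1  1
 C  0  1  2  2  2  2  2  2  2  2  2
 T  0  1  2  2  2  2  3  3  3  3  3
 C  0  1  2  3  3  3  3  3  3  4  4
 A  0  1  2  3  3  3  3  4  4  4  4
 A  0  1  2  3  3  3  3  4  4  4  4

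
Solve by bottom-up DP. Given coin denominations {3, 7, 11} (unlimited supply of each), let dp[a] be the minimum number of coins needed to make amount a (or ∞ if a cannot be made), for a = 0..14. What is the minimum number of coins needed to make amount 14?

 a  0  1  2  3  4  5  6  7  8  9 10 11 12 13 14
dp  0  -  -  1  -  -  2  1  -  3  2  1  4  3  2
(- denotes ∞ / unreachable)

2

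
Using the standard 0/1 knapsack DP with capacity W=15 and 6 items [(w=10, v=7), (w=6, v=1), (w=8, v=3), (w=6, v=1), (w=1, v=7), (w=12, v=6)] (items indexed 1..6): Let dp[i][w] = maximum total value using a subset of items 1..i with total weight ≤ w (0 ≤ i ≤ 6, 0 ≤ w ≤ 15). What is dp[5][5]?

i\w   0   1   2   3   4   5   6   7   8   9  10  11  12  13  14  15
  0   0   0   0   0   0   0   0   0   0   0   0   0   0   0   0   0
  1   0   0   0   0   0   0   0   0   0   0   7   7   7   7   7   7
  2   0   0   0   0   0   0   1   1   1   1   7   7   7   7   7   7
  3   0   0   0   0   0   0   1   1   3   3   7   7   7   7   7   7
  4   0   0   0   0   0   0   1   1   3   3   7   7   7   7   7   7
  5   0   7   7   7   7   7   7   8   8  10  10  14  14  14  14  14
  6   0   7   7   7   7   7   7   8   8  10  10  14  14  14  14  14

7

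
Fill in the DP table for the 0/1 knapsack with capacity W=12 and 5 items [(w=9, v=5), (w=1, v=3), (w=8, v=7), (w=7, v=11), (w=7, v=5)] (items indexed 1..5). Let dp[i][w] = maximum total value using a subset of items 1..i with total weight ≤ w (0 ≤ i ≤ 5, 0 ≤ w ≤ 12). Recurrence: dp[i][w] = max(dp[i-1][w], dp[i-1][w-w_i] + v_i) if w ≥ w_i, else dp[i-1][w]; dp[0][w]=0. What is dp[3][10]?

i\w   0   1   2   3   4   5   6   7   8   9  10  11  12
  0   0   0   0   0   0   0   0   0   0   0   0   0   0
  1   0   0   0   0   0   0   0   0   0   5   5   5   5
  2   0   3   3   3   3   3   3   3   3   5   8   8   8
  3   0   3   3   3   3   3   3   3   7  10  10  10  10
  4   0   3   3   3   3   3   3  11  14  14  14  14  14
  5   0   3   3   3   3   3   3  11  14  14  14  14  14

10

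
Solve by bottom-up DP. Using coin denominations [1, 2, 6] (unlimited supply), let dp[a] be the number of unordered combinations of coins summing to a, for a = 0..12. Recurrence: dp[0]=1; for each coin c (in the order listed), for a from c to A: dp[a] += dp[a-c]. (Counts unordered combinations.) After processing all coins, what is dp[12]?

after  coin     0     1     2     3     4     5     6     7     8     9    10    11    12
          1     1     1     1     1     1     1     1     1     1     1     1     1     1
          2     1     1     2     2     3     3     4     4     5     5     6     6     7
          6     1     1     2     2     3     3     5     5     7     7     9     9    12

12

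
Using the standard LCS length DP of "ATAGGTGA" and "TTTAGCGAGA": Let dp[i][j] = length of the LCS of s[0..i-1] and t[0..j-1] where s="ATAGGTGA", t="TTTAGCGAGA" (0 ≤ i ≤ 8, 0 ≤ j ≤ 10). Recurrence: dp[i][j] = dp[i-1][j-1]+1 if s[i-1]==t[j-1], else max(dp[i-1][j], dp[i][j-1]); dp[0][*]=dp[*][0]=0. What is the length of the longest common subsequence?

6

   ''  T  T  T  A  G  C  G  A  G  A
''  0  0  0  0  0  0  0  0  0  0  0
 A  0  0  0  0  1  1  1  1  1  1  1
 T  0  1  1  1  1  1  1  1  1  1  1
 A  0  1  1  1  2  2  2  2  2  2  2
 G  0  1  1  1  2  3  3  3  3  3  3
 G  0  1  1  1  2  3  3  4  4  4  4
 T  0  1  2  2  2  3  3  4  4  4  4
 G  0  1  2  2  2  3  3  4  4  5  5
 A  0  1  2  2  3  3  3  4  5  5  6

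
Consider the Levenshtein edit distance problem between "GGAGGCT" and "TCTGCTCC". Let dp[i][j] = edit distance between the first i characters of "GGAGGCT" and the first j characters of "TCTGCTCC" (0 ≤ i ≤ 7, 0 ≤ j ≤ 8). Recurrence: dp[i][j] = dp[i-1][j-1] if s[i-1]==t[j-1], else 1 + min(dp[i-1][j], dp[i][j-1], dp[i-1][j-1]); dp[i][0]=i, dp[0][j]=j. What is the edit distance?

   ''  T  C  T  G  C  T  C  C
''  0  1  2  3  4  5  6  7  8
 G  1  1  2  3  3  4  5  6  7
 G  2  2  2  3  3  4  5  6  7
 A  3  3  3  3  4  4  5  6  7
 G  4  4  4  4  3  4  5  6  7
 G  5  5  5  5  4  4  5  6  7
 C  6  6  5  6  5  4  5  5  6
 T  7  6  6  5  6  5  4  5  6

6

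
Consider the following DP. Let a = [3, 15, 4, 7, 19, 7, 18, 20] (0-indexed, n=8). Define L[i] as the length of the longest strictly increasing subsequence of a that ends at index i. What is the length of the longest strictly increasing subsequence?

   i    0    1    2    3    4    5    6    7
a[i]    3   15    4    7   19    7   18   20
L[i]    1    2    2    3    4    3    4    5

5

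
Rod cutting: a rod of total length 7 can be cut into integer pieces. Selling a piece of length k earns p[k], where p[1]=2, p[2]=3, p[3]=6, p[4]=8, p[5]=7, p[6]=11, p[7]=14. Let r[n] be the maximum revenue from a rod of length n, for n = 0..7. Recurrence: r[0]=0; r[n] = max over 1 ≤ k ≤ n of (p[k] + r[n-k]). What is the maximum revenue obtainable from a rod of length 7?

   n    0    1    2    3    4    5    6    7
r[n]    0    2    4    6    8   10   12   14

14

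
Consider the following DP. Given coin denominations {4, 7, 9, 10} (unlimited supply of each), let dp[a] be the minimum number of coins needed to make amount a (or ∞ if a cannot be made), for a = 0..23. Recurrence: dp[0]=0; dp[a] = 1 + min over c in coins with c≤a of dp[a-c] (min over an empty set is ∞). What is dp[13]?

 a  0  1  2  3  4  5  6  7  8  9 10 11 12 13 14 15 16 17 18 19 20 21 22 23
dp  0  -  -  -  1  -  -  1  2  1  1  2  3  2  2  3  2  2  2  2  2  3  3  3
(- denotes ∞ / unreachable)

2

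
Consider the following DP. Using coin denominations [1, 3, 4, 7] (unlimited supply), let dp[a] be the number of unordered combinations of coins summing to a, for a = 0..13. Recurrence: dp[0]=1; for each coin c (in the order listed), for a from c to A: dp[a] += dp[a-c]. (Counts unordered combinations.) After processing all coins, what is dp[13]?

after  coin     0     1     2     3     4     5     6     7     8     9    10    11    12    13
          1     1     1     1     1     1     1     1     1     1     1     1     1     1     1
          3     1     1     1     2     2     2     3     3     3     4     4     4     5     5
          4     1     1     1     2     3     3     4     5     6     7     8     9    11    12
          7     1     1     1     2     3     3     4     6     7     8    10    12    14    16

16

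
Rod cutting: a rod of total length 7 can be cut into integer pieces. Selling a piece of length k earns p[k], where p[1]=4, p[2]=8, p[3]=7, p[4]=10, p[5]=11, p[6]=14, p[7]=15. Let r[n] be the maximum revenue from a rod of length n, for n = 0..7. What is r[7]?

28

   n    0    1    2    3    4    5    6    7
r[n]    0    4    8   12   16   20   24   28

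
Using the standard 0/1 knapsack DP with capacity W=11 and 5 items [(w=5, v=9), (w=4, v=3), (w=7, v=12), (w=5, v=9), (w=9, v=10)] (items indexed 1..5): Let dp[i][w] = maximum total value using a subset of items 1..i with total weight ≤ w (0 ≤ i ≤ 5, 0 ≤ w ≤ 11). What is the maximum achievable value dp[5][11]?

i\w   0   1   2   3   4   5   6   7   8   9  10  11
  0   0   0   0   0   0   0   0   0   0   0   0   0
  1   0   0   0   0   0   9   9   9   9   9   9   9
  2   0   0   0   0   3   9   9   9   9  12  12  12
  3   0   0   0   0   3   9   9  12  12  12  12  15
  4   0   0   0   0   3   9   9  12  12  12  18  18
  5   0   0   0   0   3   9   9  12  12  12  18  18

18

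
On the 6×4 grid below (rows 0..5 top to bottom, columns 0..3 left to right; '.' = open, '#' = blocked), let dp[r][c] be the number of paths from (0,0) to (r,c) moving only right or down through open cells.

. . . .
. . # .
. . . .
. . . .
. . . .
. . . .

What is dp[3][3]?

r\c   0   1   2   3
  0   1   1   1   1
  1   1   2   0   1
  2   1   3   3   4
  3   1   4   7  11
  4   1   5  12  23
  5   1   6  18  41

11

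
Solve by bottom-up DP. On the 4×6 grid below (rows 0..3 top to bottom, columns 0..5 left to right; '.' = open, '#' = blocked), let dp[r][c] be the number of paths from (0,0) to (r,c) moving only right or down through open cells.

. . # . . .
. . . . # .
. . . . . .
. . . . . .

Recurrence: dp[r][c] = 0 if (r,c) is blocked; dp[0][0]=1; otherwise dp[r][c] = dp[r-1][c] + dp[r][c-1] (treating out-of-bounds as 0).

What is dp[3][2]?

9

r\c   0   1   2   3   4   5
  0   1   1   0   0   0   0
  1   1   2   2   2   0   0
  2   1   3   5   7   7   7
  3   1   4   9  16  23  30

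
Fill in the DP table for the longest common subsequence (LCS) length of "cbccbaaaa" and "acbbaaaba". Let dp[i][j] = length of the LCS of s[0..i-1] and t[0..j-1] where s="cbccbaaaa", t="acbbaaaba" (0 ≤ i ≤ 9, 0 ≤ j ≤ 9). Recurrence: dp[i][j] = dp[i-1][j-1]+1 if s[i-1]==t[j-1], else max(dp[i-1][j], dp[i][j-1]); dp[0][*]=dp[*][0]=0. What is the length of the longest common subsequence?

   ''  a  c  b  b  a  a  a  b  a
''  0  0  0  0  0  0  0  0  0  0
 c  0  0  1  1  1  1  1  1  1  1
 b  0  0  1  2  2  2  2  2  2  2
 c  0  0  1  2  2  2  2  2  2  2
 c  0  0  1  2  2  2  2  2  2  2
 b  0  0  1  2  3  3  3  3  3  3
 a  0  1  1  2  3  4  4  4  4  4
 a  0  1  1  2  3  4  5  5  5  5
 a  0  1  1  2  3  4  5  6  6  6
 a  0  1  1  2  3  4  5  6  6  7

7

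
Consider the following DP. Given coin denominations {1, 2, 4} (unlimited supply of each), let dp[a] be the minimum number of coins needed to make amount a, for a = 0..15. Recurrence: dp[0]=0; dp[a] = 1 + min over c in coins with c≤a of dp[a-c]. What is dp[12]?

 a  0  1  2  3  4  5  6  7  8  9 10 11 12 13 14 15
dp  0  1  1  2  1  2  2  3  2  3  3  4  3  4  4  5

3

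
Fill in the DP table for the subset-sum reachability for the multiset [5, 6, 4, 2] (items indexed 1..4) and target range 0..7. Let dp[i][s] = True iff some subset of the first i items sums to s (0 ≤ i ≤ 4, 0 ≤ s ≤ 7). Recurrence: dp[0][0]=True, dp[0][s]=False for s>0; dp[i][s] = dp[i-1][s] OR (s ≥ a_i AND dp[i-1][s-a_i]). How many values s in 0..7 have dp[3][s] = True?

i\s   0   1   2   3   4   5   6   7
  0   T   F   F   F   F   F   F   F
  1   T   F   F   F   F   T   F   F
  2   T   F   F   F   F   T   T   F
  3   T   F   F   F   T   T   T   F
  4   T   F   T   F   T   T   T   T

4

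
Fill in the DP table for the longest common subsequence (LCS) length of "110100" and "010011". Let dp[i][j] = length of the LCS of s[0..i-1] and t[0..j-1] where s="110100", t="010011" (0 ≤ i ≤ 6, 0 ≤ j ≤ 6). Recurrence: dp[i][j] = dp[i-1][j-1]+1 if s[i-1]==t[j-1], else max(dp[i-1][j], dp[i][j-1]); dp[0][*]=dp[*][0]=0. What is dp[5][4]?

   ''  0  1  0  0  1  1
''  0  0  0  0  0  0  0
 1  0  0  1  1  1  1  1
 1  0  0  1  1  1  2  2
 0  0  1  1  2  2  2  2
 1  0  1  2  2  2  3  3
 0  0  1  2  3  3  3  3
 0  0  1  2  3  4  4  4

3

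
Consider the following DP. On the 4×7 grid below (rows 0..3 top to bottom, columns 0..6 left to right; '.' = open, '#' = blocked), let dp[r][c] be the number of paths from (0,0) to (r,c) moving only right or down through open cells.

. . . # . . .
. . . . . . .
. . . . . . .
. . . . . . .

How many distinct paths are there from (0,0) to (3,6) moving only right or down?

64

r\c   0   1   2   3   4   5   6
  0   1   1   1   0   0   0   0
  1   1   2   3   3   3   3   3
  2   1   3   6   9  12  15  18
  3   1   4  10  19  31  46  64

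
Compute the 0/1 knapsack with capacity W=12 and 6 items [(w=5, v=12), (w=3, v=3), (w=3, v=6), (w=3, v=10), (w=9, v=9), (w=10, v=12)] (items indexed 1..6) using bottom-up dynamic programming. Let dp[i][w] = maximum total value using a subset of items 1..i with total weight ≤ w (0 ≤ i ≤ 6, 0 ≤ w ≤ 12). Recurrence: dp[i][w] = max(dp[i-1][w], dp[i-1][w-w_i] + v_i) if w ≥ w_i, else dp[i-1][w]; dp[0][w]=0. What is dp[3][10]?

i\w   0   1   2   3   4   5   6   7   8   9  10  11  12
  0   0   0   0   0   0   0   0   0   0   0   0   0   0
  1   0   0   0   0   0  12  12  12  12  12  12  12  12
  2   0   0   0   3   3  12  12  12  15  15  15  15  15
  3   0   0   0   6   6  12  12  12  18  18  18  21  21
  4   0   0   0  10  10  12  16  16  22  22  22  28  28
  5   0   0   0  10  10  12  16  16  22  22  22  28  28
  6   0   0   0  10  10  12  16  16  22  22  22  28  28

18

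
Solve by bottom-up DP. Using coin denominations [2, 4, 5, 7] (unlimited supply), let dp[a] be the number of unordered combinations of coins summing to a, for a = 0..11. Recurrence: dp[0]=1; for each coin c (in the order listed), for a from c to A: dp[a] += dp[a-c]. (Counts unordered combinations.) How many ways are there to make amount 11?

after  coin     0     1     2     3     4     5     6     7     8     9    10    11
          2     1     0     1     0     1     0     1     0     1     0     1     0
          4     1     0     1     0     2     0     2     0     3     0     3     0
          5     1     0     1     0     2     1     2     1     3     2     4     2
          7     1     0     1     0     2     1     2     2     3     3     4     4

4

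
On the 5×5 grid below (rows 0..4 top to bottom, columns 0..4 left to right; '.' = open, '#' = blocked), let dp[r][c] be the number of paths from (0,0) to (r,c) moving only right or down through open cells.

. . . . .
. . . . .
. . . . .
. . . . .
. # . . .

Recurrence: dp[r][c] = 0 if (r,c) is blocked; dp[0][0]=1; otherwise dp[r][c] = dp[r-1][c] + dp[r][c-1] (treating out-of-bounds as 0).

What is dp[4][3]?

r\c   0   1   2   3   4
  0   1   1   1   1   1
  1   1   2   3   4   5
  2   1   3   6  10  15
  3   1   4  10  20  35
  4   1   0  10  30  65

30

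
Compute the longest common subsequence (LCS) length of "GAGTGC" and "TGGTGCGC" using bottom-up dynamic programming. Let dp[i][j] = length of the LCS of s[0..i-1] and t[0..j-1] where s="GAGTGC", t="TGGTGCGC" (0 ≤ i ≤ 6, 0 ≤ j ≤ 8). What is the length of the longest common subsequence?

   ''  T  G  G  T  G  C  G  C
''  0  0  0  0  0  0  0  0  0
 G  0  0  1  1  1  1  1  1  1
 A  0  0  1  1  1  1  1  1  1
 G  0  0  1  2  2  2  2  2  2
 T  0  1  1  2  3  3  3  3  3
 G  0  1  2  2  3  4  4  4  4
 C  0  1  2  2  3  4  5  5  5

5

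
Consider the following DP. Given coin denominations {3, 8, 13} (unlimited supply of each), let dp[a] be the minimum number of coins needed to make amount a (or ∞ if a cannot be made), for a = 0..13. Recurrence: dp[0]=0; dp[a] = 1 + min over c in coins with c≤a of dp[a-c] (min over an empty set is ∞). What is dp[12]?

 a  0  1  2  3  4  5  6  7  8  9 10 11 12 13
dp  0  -  -  1  -  -  2  -  1  3  -  2  4  1
(- denotes ∞ / unreachable)

4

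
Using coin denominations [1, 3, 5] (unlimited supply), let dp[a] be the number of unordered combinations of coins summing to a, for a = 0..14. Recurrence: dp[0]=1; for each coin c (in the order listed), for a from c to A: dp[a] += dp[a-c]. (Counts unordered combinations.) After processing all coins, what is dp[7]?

after  coin     0     1     2     3     4     5     6     7     8     9    10    11    12    13    14
          1     1     1     1     1     1     1     1     1     1     1     1     1     1     1     1
          3     1     1     1     2     2     2     3     3     3     4     4     4     5     5     5
          5     1     1     1     2     2     3     4     4     5     6     7     8     9    10    11

4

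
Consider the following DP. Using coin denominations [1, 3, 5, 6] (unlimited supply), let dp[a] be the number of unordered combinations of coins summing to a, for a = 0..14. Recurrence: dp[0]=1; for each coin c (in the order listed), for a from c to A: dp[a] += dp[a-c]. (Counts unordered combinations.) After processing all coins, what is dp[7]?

5

after  coin     0     1     2     3     4     5     6     7     8     9    10    11    12    13    14
          1     1     1     1     1     1     1     1     1     1     1     1     1     1     1     1
          3     1     1     1     2     2     2     3     3     3     4     4     4     5     5     5
          5     1     1     1     2     2     3     4     4     5     6     7     8     9    10    11
          6     1     1     1     2     2     3     5     5     6     8     9    11    14    15    17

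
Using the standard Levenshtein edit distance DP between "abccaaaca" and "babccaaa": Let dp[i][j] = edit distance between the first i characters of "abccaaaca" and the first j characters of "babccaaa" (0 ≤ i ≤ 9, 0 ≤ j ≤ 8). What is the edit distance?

3

   ''  b  a  b  c  c  a  a  a
''  0  1  2  3  4  5  6  7  8
 a  1  1  1  2  3  4  5  6  7
 b  2  1  2  1  2  3  4  5  6
 c  3  2  2  2  1  2  3  4  5
 c  4  3  3  3  2  1  2  3  4
 a  5  4  3  4  3  2  1  2  3
 a  6  5  4  4  4  3  2  1  2
 a  7  6  5  5  5  4  3  2  1
 c  8  7  6  6  5  5  4  3  2
 a  9  8  7  7  6  6  5  4  3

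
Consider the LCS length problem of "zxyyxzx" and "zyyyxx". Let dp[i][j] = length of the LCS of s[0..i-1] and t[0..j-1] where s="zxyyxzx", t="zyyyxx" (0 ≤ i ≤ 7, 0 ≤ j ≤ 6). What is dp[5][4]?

   ''  z  y  y  y  x  x
''  0  0  0  0  0  0  0
 z  0  1  1  1  1  1  1
 x  0  1  1  1  1  2  2
 y  0  1  2  2  2  2  2
 y  0  1  2  3  3  3  3
 x  0  1  2  3  3  4  4
 z  0  1  2  3  3  4  4
 x  0  1  2  3  3  4  5

3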